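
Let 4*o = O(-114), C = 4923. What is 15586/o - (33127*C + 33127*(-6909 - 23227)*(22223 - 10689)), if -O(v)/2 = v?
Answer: 656321100008125/57 ≈ 1.1514e+13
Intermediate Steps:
O(v) = -2*v
o = 57 (o = (-2*(-114))/4 = (¼)*228 = 57)
15586/o - (33127*C + 33127*(-6909 - 23227)*(22223 - 10689)) = 15586/57 - (163084221 + 33127*(-6909 - 23227)*(22223 - 10689)) = 15586*(1/57) - 33127/(1/(4923 + 11534*(-30136))) = 15586/57 - 33127/(1/(4923 - 347588624)) = 15586/57 - 33127/(1/(-347583701)) = 15586/57 - 33127/(-1/347583701) = 15586/57 - 33127*(-347583701) = 15586/57 + 11514405263027 = 656321100008125/57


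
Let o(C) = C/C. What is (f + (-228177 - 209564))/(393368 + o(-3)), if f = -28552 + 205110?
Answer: -87061/131123 ≈ -0.66396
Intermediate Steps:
o(C) = 1
f = 176558
(f + (-228177 - 209564))/(393368 + o(-3)) = (176558 + (-228177 - 209564))/(393368 + 1) = (176558 - 437741)/393369 = -261183*1/393369 = -87061/131123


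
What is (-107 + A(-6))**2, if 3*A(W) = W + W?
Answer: 12321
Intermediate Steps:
A(W) = 2*W/3 (A(W) = (W + W)/3 = (2*W)/3 = 2*W/3)
(-107 + A(-6))**2 = (-107 + (2/3)*(-6))**2 = (-107 - 4)**2 = (-111)**2 = 12321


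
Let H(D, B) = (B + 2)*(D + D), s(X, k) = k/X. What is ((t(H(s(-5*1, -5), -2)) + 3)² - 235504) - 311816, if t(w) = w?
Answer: -547311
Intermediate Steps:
H(D, B) = 2*D*(2 + B) (H(D, B) = (2 + B)*(2*D) = 2*D*(2 + B))
((t(H(s(-5*1, -5), -2)) + 3)² - 235504) - 311816 = ((2*(-5/((-5*1)))*(2 - 2) + 3)² - 235504) - 311816 = ((2*(-5/(-5))*0 + 3)² - 235504) - 311816 = ((2*(-5*(-⅕))*0 + 3)² - 235504) - 311816 = ((2*1*0 + 3)² - 235504) - 311816 = ((0 + 3)² - 235504) - 311816 = (3² - 235504) - 311816 = (9 - 235504) - 311816 = -235495 - 311816 = -547311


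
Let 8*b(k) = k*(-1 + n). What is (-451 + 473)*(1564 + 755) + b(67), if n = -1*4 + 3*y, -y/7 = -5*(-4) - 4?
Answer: 385297/8 ≈ 48162.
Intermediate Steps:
y = -112 (y = -7*(-5*(-4) - 4) = -7*(20 - 4) = -7*16 = -112)
n = -340 (n = -1*4 + 3*(-112) = -4 - 336 = -340)
b(k) = -341*k/8 (b(k) = (k*(-1 - 340))/8 = (k*(-341))/8 = (-341*k)/8 = -341*k/8)
(-451 + 473)*(1564 + 755) + b(67) = (-451 + 473)*(1564 + 755) - 341/8*67 = 22*2319 - 22847/8 = 51018 - 22847/8 = 385297/8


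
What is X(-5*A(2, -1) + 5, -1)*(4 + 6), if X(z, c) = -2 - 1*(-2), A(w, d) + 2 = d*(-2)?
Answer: 0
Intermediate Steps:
A(w, d) = -2 - 2*d (A(w, d) = -2 + d*(-2) = -2 - 2*d)
X(z, c) = 0 (X(z, c) = -2 + 2 = 0)
X(-5*A(2, -1) + 5, -1)*(4 + 6) = 0*(4 + 6) = 0*10 = 0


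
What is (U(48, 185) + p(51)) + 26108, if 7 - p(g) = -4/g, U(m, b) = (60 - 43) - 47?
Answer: 1330339/51 ≈ 26085.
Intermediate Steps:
U(m, b) = -30 (U(m, b) = 17 - 47 = -30)
p(g) = 7 + 4/g (p(g) = 7 - (-4)/g = 7 + 4/g)
(U(48, 185) + p(51)) + 26108 = (-30 + (7 + 4/51)) + 26108 = (-30 + 361/51) + 26108 = -1169/51 + 26108 = 1330339/51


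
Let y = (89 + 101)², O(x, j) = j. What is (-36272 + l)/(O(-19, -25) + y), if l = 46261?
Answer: 9989/36075 ≈ 0.27690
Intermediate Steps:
y = 36100 (y = 190² = 36100)
(-36272 + l)/(O(-19, -25) + y) = (-36272 + 46261)/(-25 + 36100) = 9989/36075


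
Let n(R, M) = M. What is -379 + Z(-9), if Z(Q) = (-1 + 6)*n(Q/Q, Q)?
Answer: -424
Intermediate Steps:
Z(Q) = 5*Q (Z(Q) = (-1 + 6)*Q = 5*Q)
-379 + Z(-9) = -379 + 5*(-9) = -379 - 45 = -424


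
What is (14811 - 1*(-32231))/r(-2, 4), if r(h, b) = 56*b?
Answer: 23521/112 ≈ 210.01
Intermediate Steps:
(14811 - 1*(-32231))/r(-2, 4) = (14811 - 1*(-32231))/((56*4)) = (14811 + 32231)/224 = 47042*(1/224) = 23521/112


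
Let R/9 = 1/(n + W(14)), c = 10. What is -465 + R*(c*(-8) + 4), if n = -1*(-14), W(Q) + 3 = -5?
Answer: -579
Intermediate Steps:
W(Q) = -8 (W(Q) = -3 - 5 = -8)
n = 14
R = 3/2 (R = 9/(14 - 8) = 9/6 = 9*(1/6) = 3/2 ≈ 1.5000)
-465 + R*(c*(-8) + 4) = -465 + 3*(10*(-8) + 4)/2 = -465 + 3*(-80 + 4)/2 = -465 + (3/2)*(-76) = -465 - 114 = -579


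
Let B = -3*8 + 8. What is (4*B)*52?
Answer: -3328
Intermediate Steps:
B = -16 (B = -24 + 8 = -16)
(4*B)*52 = (4*(-16))*52 = -64*52 = -3328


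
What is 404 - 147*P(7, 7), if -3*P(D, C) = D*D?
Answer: 2805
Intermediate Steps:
P(D, C) = -D²/3 (P(D, C) = -D*D/3 = -D²/3)
404 - 147*P(7, 7) = 404 - (-49)*7² = 404 - (-49)*49 = 404 - 147*(-49/3) = 404 + 2401 = 2805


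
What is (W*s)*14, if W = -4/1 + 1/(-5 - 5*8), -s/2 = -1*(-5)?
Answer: 2247/4 ≈ 561.75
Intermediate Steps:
s = -10 (s = -(-2)*(-5) = -2*5 = -10)
W = -321/80 (W = -4*1 + (⅛)/(-10) = -4 - ⅒*⅛ = -4 - 1/80 = -321/80 ≈ -4.0125)
(W*s)*14 = -321/80*(-10)*14 = (321/8)*14 = 2247/4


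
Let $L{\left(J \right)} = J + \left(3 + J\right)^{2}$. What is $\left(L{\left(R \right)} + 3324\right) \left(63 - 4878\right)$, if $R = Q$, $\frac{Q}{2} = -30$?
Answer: $-31360095$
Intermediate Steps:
$Q = -60$ ($Q = 2 \left(-30\right) = -60$)
$R = -60$
$\left(L{\left(R \right)} + 3324\right) \left(63 - 4878\right) = \left(\left(-60 + \left(3 - 60\right)^{2}\right) + 3324\right) \left(63 - 4878\right) = \left(\left(-60 + \left(-57\right)^{2}\right) + 3324\right) \left(-4815\right) = \left(\left(-60 + 3249\right) + 3324\right) \left(-4815\right) = \left(3189 + 3324\right) \left(-4815\right) = 6513 \left(-4815\right) = -31360095$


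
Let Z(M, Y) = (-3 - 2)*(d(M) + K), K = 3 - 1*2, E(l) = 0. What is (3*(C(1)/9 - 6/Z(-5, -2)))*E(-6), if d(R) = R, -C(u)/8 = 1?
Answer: 0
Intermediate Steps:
C(u) = -8 (C(u) = -8*1 = -8)
K = 1 (K = 3 - 2 = 1)
Z(M, Y) = -5 - 5*M (Z(M, Y) = (-3 - 2)*(M + 1) = -5*(1 + M) = -5 - 5*M)
(3*(C(1)/9 - 6/Z(-5, -2)))*E(-6) = (3*(-8/9 - 6/(-5 - 5*(-5))))*0 = (3*(-8*⅑ - 6/(-5 + 25)))*0 = (3*(-8/9 - 6/20))*0 = (3*(-8/9 - 6*1/20))*0 = (3*(-8/9 - 3/10))*0 = (3*(-107/90))*0 = -107/30*0 = 0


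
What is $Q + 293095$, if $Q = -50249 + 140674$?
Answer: $383520$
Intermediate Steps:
$Q = 90425$
$Q + 293095 = 90425 + 293095 = 383520$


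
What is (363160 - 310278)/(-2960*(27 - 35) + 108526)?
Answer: 26441/66103 ≈ 0.40000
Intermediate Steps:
(363160 - 310278)/(-2960*(27 - 35) + 108526) = 52882/(-2960*(-8) + 108526) = 52882/(-74*(-320) + 108526) = 52882/(23680 + 108526) = 52882/132206 = 52882*(1/132206) = 26441/66103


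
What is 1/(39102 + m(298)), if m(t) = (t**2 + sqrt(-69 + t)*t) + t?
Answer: 32051/4103982375 - 149*sqrt(229)/8207964750 ≈ 7.5350e-6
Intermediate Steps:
m(t) = t + t**2 + t*sqrt(-69 + t) (m(t) = (t**2 + t*sqrt(-69 + t)) + t = t + t**2 + t*sqrt(-69 + t))
1/(39102 + m(298)) = 1/(39102 + 298*(1 + 298 + sqrt(-69 + 298))) = 1/(39102 + 298*(1 + 298 + sqrt(229))) = 1/(39102 + 298*(299 + sqrt(229))) = 1/(39102 + (89102 + 298*sqrt(229))) = 1/(128204 + 298*sqrt(229))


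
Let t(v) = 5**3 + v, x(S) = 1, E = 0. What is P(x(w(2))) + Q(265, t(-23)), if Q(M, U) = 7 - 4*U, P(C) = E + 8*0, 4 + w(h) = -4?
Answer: -401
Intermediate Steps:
w(h) = -8 (w(h) = -4 - 4 = -8)
t(v) = 125 + v
P(C) = 0 (P(C) = 0 + 8*0 = 0 + 0 = 0)
P(x(w(2))) + Q(265, t(-23)) = 0 + (7 - 4*(125 - 23)) = 0 + (7 - 4*102) = 0 + (7 - 408) = 0 - 401 = -401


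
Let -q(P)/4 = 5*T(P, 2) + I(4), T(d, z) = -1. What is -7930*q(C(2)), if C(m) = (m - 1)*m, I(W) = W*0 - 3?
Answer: -253760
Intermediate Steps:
I(W) = -3 (I(W) = 0 - 3 = -3)
C(m) = m*(-1 + m) (C(m) = (-1 + m)*m = m*(-1 + m))
q(P) = 32 (q(P) = -4*(5*(-1) - 3) = -4*(-5 - 3) = -4*(-8) = 32)
-7930*q(C(2)) = -7930*32 = -253760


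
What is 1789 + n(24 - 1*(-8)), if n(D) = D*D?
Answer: 2813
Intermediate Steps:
n(D) = D²
1789 + n(24 - 1*(-8)) = 1789 + (24 - 1*(-8))² = 1789 + (24 + 8)² = 1789 + 32² = 1789 + 1024 = 2813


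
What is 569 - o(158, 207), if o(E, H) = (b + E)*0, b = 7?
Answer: 569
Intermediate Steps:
o(E, H) = 0 (o(E, H) = (7 + E)*0 = 0)
569 - o(158, 207) = 569 - 1*0 = 569 + 0 = 569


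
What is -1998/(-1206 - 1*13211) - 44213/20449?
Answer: -3529951/1744457 ≈ -2.0235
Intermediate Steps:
-1998/(-1206 - 1*13211) - 44213/20449 = -1998/(-1206 - 13211) - 44213*1/20449 = -1998/(-14417) - 3401/1573 = -1998*(-1/14417) - 3401/1573 = 1998/14417 - 3401/1573 = -3529951/1744457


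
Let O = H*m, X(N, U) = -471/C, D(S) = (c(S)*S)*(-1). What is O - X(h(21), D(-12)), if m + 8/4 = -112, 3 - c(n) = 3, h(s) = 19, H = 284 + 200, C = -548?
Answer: -30236919/548 ≈ -55177.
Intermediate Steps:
H = 484
c(n) = 0 (c(n) = 3 - 1*3 = 3 - 3 = 0)
m = -114 (m = -2 - 112 = -114)
D(S) = 0 (D(S) = (0*S)*(-1) = 0*(-1) = 0)
X(N, U) = 471/548 (X(N, U) = -471/(-548) = -471*(-1/548) = 471/548)
O = -55176 (O = 484*(-114) = -55176)
O - X(h(21), D(-12)) = -55176 - 1*471/548 = -55176 - 471/548 = -30236919/548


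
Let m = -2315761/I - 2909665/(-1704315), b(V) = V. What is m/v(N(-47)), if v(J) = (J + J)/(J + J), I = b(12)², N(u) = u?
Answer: -263091147797/16361424 ≈ -16080.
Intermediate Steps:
I = 144 (I = 12² = 144)
v(J) = 1 (v(J) = (2*J)/((2*J)) = (2*J)*(1/(2*J)) = 1)
m = -263091147797/16361424 (m = -2315761/144 - 2909665/(-1704315) = -2315761*1/144 - 2909665*(-1/1704315) = -2315761/144 + 581933/340863 = -263091147797/16361424 ≈ -16080.)
m/v(N(-47)) = -263091147797/16361424/1 = -263091147797/16361424*1 = -263091147797/16361424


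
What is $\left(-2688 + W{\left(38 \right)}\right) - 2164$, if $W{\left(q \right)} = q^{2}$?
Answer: $-3408$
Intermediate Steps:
$\left(-2688 + W{\left(38 \right)}\right) - 2164 = \left(-2688 + 38^{2}\right) - 2164 = \left(-2688 + 1444\right) - 2164 = -1244 - 2164 = -3408$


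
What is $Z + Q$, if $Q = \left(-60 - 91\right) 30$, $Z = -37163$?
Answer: $-41693$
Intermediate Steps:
$Q = -4530$ ($Q = \left(-151\right) 30 = -4530$)
$Z + Q = -37163 - 4530 = -41693$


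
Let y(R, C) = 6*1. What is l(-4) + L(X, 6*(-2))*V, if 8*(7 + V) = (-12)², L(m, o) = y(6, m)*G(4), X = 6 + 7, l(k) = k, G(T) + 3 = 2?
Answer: -70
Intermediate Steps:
G(T) = -1 (G(T) = -3 + 2 = -1)
y(R, C) = 6
X = 13
L(m, o) = -6 (L(m, o) = 6*(-1) = -6)
V = 11 (V = -7 + (⅛)*(-12)² = -7 + (⅛)*144 = -7 + 18 = 11)
l(-4) + L(X, 6*(-2))*V = -4 - 6*11 = -4 - 66 = -70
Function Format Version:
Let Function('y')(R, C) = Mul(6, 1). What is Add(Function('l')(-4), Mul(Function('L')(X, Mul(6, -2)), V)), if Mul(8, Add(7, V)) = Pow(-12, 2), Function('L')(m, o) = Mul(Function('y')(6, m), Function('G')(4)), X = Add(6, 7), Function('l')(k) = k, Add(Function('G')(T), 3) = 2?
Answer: -70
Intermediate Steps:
Function('G')(T) = -1 (Function('G')(T) = Add(-3, 2) = -1)
Function('y')(R, C) = 6
X = 13
Function('L')(m, o) = -6 (Function('L')(m, o) = Mul(6, -1) = -6)
V = 11 (V = Add(-7, Mul(Rational(1, 8), Pow(-12, 2))) = Add(-7, Mul(Rational(1, 8), 144)) = Add(-7, 18) = 11)
Add(Function('l')(-4), Mul(Function('L')(X, Mul(6, -2)), V)) = Add(-4, Mul(-6, 11)) = Add(-4, -66) = -70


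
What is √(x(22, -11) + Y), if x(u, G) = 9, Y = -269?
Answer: 2*I*√65 ≈ 16.125*I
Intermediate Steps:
√(x(22, -11) + Y) = √(9 - 269) = √(-260) = 2*I*√65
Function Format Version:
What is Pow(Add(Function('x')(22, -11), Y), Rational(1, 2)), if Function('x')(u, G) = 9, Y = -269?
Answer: Mul(2, I, Pow(65, Rational(1, 2))) ≈ Mul(16.125, I)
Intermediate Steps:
Pow(Add(Function('x')(22, -11), Y), Rational(1, 2)) = Pow(Add(9, -269), Rational(1, 2)) = Pow(-260, Rational(1, 2)) = Mul(2, I, Pow(65, Rational(1, 2)))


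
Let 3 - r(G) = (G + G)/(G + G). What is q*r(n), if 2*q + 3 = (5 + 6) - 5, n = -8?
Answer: 3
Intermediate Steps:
r(G) = 2 (r(G) = 3 - (G + G)/(G + G) = 3 - 2*G/(2*G) = 3 - 2*G*1/(2*G) = 3 - 1*1 = 3 - 1 = 2)
q = 3/2 (q = -3/2 + ((5 + 6) - 5)/2 = -3/2 + (11 - 5)/2 = -3/2 + (1/2)*6 = -3/2 + 3 = 3/2 ≈ 1.5000)
q*r(n) = (3/2)*2 = 3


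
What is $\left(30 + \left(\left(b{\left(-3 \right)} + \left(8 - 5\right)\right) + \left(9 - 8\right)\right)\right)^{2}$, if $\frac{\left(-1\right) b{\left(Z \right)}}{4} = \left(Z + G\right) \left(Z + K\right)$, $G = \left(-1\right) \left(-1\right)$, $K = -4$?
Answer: $484$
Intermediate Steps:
$G = 1$
$b{\left(Z \right)} = - 4 \left(1 + Z\right) \left(-4 + Z\right)$ ($b{\left(Z \right)} = - 4 \left(Z + 1\right) \left(Z - 4\right) = - 4 \left(1 + Z\right) \left(-4 + Z\right)$)
$\left(30 + \left(\left(b{\left(-3 \right)} + \left(8 - 5\right)\right) + \left(9 - 8\right)\right)\right)^{2} = \left(30 + \left(\left(\left(16 - 4 \left(-3\right)^{2} + 12 \left(-3\right)\right) + \left(8 - 5\right)\right) + \left(9 - 8\right)\right)\right)^{2} = \left(30 + \left(\left(\left(16 - 36 - 36\right) + \left(8 - 5\right)\right) + \left(9 - 8\right)\right)\right)^{2} = \left(30 + \left(\left(\left(16 - 36 - 36\right) + 3\right) + 1\right)\right)^{2} = \left(30 + \left(\left(-56 + 3\right) + 1\right)\right)^{2} = \left(30 + \left(-53 + 1\right)\right)^{2} = \left(30 - 52\right)^{2} = \left(-22\right)^{2} = 484$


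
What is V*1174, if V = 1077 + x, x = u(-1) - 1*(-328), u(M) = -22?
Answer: 1623642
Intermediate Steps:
x = 306 (x = -22 - 1*(-328) = -22 + 328 = 306)
V = 1383 (V = 1077 + 306 = 1383)
V*1174 = 1383*1174 = 1623642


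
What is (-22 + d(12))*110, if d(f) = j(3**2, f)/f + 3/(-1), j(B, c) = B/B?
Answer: -16445/6 ≈ -2740.8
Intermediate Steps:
j(B, c) = 1
d(f) = -3 + 1/f (d(f) = 1/f + 3/(-1) = 1/f + 3*(-1) = 1/f - 3 = -3 + 1/f)
(-22 + d(12))*110 = (-22 + (-3 + 1/12))*110 = (-22 - 35/12)*110 = -299/12*110 = -16445/6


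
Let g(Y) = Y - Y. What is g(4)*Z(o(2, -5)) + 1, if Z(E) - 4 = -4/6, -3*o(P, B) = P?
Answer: 1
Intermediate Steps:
o(P, B) = -P/3
g(Y) = 0
Z(E) = 10/3 (Z(E) = 4 - 4/6 = 4 - 4*1/6 = 4 - 2/3 = 10/3)
g(4)*Z(o(2, -5)) + 1 = 0*(10/3) + 1 = 0 + 1 = 1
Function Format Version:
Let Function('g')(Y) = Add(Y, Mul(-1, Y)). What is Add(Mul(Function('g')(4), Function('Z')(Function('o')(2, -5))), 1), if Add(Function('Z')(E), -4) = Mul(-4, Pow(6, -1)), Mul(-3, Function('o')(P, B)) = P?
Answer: 1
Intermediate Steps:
Function('o')(P, B) = Mul(Rational(-1, 3), P)
Function('g')(Y) = 0
Function('Z')(E) = Rational(10, 3) (Function('Z')(E) = Add(4, Mul(-4, Pow(6, -1))) = Add(4, Mul(-4, Rational(1, 6))) = Add(4, Rational(-2, 3)) = Rational(10, 3))
Add(Mul(Function('g')(4), Function('Z')(Function('o')(2, -5))), 1) = Add(Mul(0, Rational(10, 3)), 1) = Add(0, 1) = 1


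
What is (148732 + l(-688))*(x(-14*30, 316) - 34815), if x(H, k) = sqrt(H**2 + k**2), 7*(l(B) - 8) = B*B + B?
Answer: -52704200340/7 + 6055344*sqrt(17266)/7 ≈ -7.4155e+9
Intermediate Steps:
l(B) = 8 + B/7 + B**2/7 (l(B) = 8 + (B*B + B)/7 = 8 + (B**2 + B)/7 = 8 + (B + B**2)/7 = 8 + (B/7 + B**2/7) = 8 + B/7 + B**2/7)
(148732 + l(-688))*(x(-14*30, 316) - 34815) = (148732 + (8 + (1/7)*(-688) + (1/7)*(-688)**2))*(sqrt((-14*30)**2 + 316**2) - 34815) = (148732 + (8 - 688/7 + (1/7)*473344))*(sqrt((-420)**2 + 99856) - 34815) = (148732 + (8 - 688/7 + 473344/7))*(sqrt(176400 + 99856) - 34815) = (148732 + 472712/7)*(sqrt(276256) - 34815) = 1513836*(4*sqrt(17266) - 34815)/7 = 1513836*(-34815 + 4*sqrt(17266))/7 = -52704200340/7 + 6055344*sqrt(17266)/7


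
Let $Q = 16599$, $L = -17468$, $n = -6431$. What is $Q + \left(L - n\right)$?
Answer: $5562$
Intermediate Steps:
$Q + \left(L - n\right) = 16599 - 11037 = 5562$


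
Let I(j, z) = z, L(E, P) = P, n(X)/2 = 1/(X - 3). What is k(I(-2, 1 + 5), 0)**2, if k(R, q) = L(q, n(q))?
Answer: 4/9 ≈ 0.44444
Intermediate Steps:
n(X) = 2/(-3 + X) (n(X) = 2/(X - 3) = 2/(-3 + X))
k(R, q) = 2/(-3 + q)
k(I(-2, 1 + 5), 0)**2 = (2/(-3 + 0))**2 = (2/(-3))**2 = (2*(-1/3))**2 = (-2/3)**2 = 4/9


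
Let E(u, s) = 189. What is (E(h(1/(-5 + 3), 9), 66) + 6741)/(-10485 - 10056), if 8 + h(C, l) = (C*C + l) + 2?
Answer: -2310/6847 ≈ -0.33737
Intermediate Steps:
h(C, l) = -6 + l + C**2 (h(C, l) = -8 + ((C*C + l) + 2) = -8 + ((C**2 + l) + 2) = -8 + ((l + C**2) + 2) = -8 + (2 + l + C**2) = -6 + l + C**2)
(E(h(1/(-5 + 3), 9), 66) + 6741)/(-10485 - 10056) = (189 + 6741)/(-10485 - 10056) = 6930/(-20541) = 6930*(-1/20541) = -2310/6847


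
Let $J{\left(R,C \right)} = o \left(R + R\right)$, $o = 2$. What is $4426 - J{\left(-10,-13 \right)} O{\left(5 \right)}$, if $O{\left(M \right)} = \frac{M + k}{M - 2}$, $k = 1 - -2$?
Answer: $\frac{13598}{3} \approx 4532.7$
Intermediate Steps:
$k = 3$ ($k = 1 + 2 = 3$)
$J{\left(R,C \right)} = 4 R$ ($J{\left(R,C \right)} = 2 \left(R + R\right) = 2 \cdot 2 R = 4 R$)
$O{\left(M \right)} = \frac{3 + M}{-2 + M}$ ($O{\left(M \right)} = \frac{M + 3}{M - 2} = \frac{3 + M}{-2 + M}$)
$4426 - J{\left(-10,-13 \right)} O{\left(5 \right)} = 4426 - 4 \left(-10\right) \frac{3 + 5}{-2 + 5} = 4426 - - 40 \cdot \frac{1}{3} \cdot 8 = 4426 - \left(-40\right) \frac{8}{3} = 4426 - - \frac{320}{3} = 4426 + \frac{320}{3} = \frac{13598}{3}$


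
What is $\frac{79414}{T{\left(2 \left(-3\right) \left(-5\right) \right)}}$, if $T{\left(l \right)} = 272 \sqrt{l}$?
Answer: $\frac{39707 \sqrt{30}}{4080} \approx 53.305$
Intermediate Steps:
$\frac{79414}{T{\left(2 \left(-3\right) \left(-5\right) \right)}} = \frac{79414}{272 \sqrt{2 \left(-3\right) \left(-5\right)}} = \frac{79414}{272 \sqrt{\left(-6\right) \left(-5\right)}} = \frac{79414}{272 \sqrt{30}} = 79414 \frac{\sqrt{30}}{8160} = \frac{39707 \sqrt{30}}{4080}$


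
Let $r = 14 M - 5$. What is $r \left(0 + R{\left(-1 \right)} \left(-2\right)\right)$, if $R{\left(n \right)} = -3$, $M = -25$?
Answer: $-2130$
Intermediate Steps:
$r = -355$ ($r = 14 \left(-25\right) - 5 = -350 - 5 = -355$)
$r \left(0 + R{\left(-1 \right)} \left(-2\right)\right) = - 355 \left(0 - -6\right) = - 355 \left(0 + 6\right) = \left(-355\right) 6 = -2130$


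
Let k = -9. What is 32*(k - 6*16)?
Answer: -3360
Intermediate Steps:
32*(k - 6*16) = 32*(-9 - 6*16) = 32*(-9 - 96) = 32*(-105) = -3360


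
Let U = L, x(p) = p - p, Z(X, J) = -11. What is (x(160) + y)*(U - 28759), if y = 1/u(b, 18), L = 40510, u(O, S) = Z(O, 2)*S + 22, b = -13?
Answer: -11751/176 ≈ -66.767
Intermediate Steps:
x(p) = 0
u(O, S) = 22 - 11*S (u(O, S) = -11*S + 22 = 22 - 11*S)
y = -1/176 (y = 1/(22 - 11*18) = 1/(22 - 198) = 1/(-176) = -1/176 ≈ -0.0056818)
U = 40510
(x(160) + y)*(U - 28759) = (0 - 1/176)*(40510 - 28759) = -1/176*11751 = -11751/176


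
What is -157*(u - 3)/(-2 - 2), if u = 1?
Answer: -157/2 ≈ -78.500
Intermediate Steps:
-157*(u - 3)/(-2 - 2) = -157*(1 - 3)/(-2 - 2) = -(-314)/(-4) = -(-314)*(-1)/4 = -157*1/2 = -157/2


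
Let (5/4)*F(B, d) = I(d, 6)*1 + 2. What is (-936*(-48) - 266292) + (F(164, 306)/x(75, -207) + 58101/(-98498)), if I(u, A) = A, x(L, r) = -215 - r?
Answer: -109020240857/492490 ≈ -2.2137e+5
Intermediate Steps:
F(B, d) = 32/5 (F(B, d) = 4*(6*1 + 2)/5 = 4*(6 + 2)/5 = (⅘)*8 = 32/5)
(-936*(-48) - 266292) + (F(164, 306)/x(75, -207) + 58101/(-98498)) = (-936*(-48) - 266292) + (32/(5*(-215 - 1*(-207))) + 58101/(-98498)) = (44928 - 266292) + (32/(5*(-215 + 207)) + 58101*(-1/98498)) = -221364 + ((32/5)/(-8) - 58101/98498) = -221364 + ((32/5)*(-⅛) - 58101/98498) = -221364 + (-⅘ - 58101/98498) = -221364 - 684497/492490 = -109020240857/492490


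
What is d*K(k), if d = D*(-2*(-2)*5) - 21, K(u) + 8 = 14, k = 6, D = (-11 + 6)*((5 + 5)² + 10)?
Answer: -66126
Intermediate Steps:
D = -550 (D = -5*(10² + 10) = -5*(100 + 10) = -5*110 = -550)
K(u) = 6 (K(u) = -8 + 14 = 6)
d = -11021 (d = -550*(-2*(-2))*5 - 21 = -2200*5 - 21 = -550*20 - 21 = -11000 - 21 = -11021)
d*K(k) = -11021*6 = -66126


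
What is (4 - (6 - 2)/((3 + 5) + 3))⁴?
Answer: 2560000/14641 ≈ 174.85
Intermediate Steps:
(4 - (6 - 2)/((3 + 5) + 3))⁴ = (4 - 4/(8 + 3))⁴ = (4 - 4/11)⁴ = (40/11)⁴ = 2560000/14641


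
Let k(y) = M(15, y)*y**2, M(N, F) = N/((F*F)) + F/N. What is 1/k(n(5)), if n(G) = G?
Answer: 3/70 ≈ 0.042857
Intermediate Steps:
M(N, F) = F/N + N/F**2 (M(N, F) = N/(F**2) + F/N = N/F**2 + F/N = F/N + N/F**2)
k(y) = y**2*(15/y**2 + y/15) (k(y) = (y/15 + 15/y**2)*y**2 = (15/y**2 + y/15)*y**2 = y**2*(15/y**2 + y/15))
1/k(n(5)) = 1/(15 + (1/15)*5**3) = 1/(15 + (1/15)*125) = 1/(15 + 25/3) = 1/(70/3) = 3/70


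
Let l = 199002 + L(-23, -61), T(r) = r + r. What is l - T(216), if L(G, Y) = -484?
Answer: 198086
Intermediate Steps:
T(r) = 2*r
l = 198518 (l = 199002 - 484 = 198518)
l - T(216) = 198518 - 2*216 = 198518 - 1*432 = 198518 - 432 = 198086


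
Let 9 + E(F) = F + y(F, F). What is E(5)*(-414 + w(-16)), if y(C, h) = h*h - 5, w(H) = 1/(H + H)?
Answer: -13249/2 ≈ -6624.5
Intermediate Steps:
w(H) = 1/(2*H)
y(C, h) = -5 + h² (y(C, h) = h² - 5 = -5 + h²)
E(F) = -14 + F + F² (E(F) = -9 + (F + (-5 + F²)) = -9 + (-5 + F + F²) = -14 + F + F²)
E(5)*(-414 + w(-16)) = (-14 + 5 + 5²)*(-414 + (½)/(-16)) = (-14 + 5 + 25)*(-414 + (½)*(-1/16)) = 16*(-414 - 1/32) = 16*(-13249/32) = -13249/2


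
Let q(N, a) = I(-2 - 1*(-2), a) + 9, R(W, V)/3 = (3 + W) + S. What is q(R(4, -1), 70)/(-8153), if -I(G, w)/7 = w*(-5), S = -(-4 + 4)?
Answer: -2459/8153 ≈ -0.30161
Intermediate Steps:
S = 0 (S = -1*0 = 0)
I(G, w) = 35*w (I(G, w) = -7*w*(-5) = -(-35)*w = 35*w)
R(W, V) = 9 + 3*W (R(W, V) = 3*((3 + W) + 0) = 3*(3 + W) = 9 + 3*W)
q(N, a) = 9 + 35*a (q(N, a) = 35*a + 9 = 9 + 35*a)
q(R(4, -1), 70)/(-8153) = (9 + 35*70)/(-8153) = (9 + 2450)*(-1/8153) = 2459*(-1/8153) = -2459/8153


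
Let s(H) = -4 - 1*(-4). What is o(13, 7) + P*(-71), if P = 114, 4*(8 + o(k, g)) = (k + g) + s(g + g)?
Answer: -8097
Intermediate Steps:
s(H) = 0 (s(H) = -4 + 4 = 0)
o(k, g) = -8 + g/4 + k/4 (o(k, g) = -8 + ((k + g) + 0)/4 = -8 + ((g + k) + 0)/4 = -8 + (g + k)/4 = -8 + (g/4 + k/4) = -8 + g/4 + k/4)
o(13, 7) + P*(-71) = (-8 + (¼)*7 + (¼)*13) + 114*(-71) = (-8 + 7/4 + 13/4) - 8094 = -3 - 8094 = -8097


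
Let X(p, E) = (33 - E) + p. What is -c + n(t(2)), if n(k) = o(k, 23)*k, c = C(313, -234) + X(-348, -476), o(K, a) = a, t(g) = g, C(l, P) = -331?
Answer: 216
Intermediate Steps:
X(p, E) = 33 + p - E
c = -170 (c = -331 + (33 - 348 - 1*(-476)) = -331 + (33 - 348 + 476) = -331 + 161 = -170)
n(k) = 23*k
-c + n(t(2)) = -1*(-170) + 23*2 = 170 + 46 = 216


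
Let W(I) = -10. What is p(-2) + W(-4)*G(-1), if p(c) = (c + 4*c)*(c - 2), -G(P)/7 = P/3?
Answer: 50/3 ≈ 16.667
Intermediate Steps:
G(P) = -7*P/3
p(c) = 5*c*(-2 + c) (p(c) = (5*c)*(-2 + c) = 5*c*(-2 + c))
p(-2) + W(-4)*G(-1) = 5*(-2)*(-2 - 2) - (-70)*(-1)/3 = 5*(-2)*(-4) - 10*7/3 = 40 - 70/3 = 50/3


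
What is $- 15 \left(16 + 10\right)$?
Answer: $-390$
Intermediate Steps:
$- 15 \left(16 + 10\right) = \left(-15\right) 26 = -390$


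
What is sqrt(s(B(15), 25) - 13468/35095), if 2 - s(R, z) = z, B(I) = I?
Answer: I*sqrt(28800817035)/35095 ≈ 4.8357*I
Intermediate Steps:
s(R, z) = 2 - z
sqrt(s(B(15), 25) - 13468/35095) = sqrt((2 - 1*25) - 13468/35095) = sqrt((2 - 25) - 13468*1/35095) = sqrt(-23 - 13468/35095) = sqrt(-820653/35095) = I*sqrt(28800817035)/35095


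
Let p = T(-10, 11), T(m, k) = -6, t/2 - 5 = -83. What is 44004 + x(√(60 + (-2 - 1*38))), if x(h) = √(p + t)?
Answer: 44004 + 9*I*√2 ≈ 44004.0 + 12.728*I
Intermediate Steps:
t = -156 (t = 10 + 2*(-83) = 10 - 166 = -156)
p = -6
x(h) = 9*I*√2 (x(h) = √(-6 - 156) = √(-162) = 9*I*√2)
44004 + x(√(60 + (-2 - 1*38))) = 44004 + 9*I*√2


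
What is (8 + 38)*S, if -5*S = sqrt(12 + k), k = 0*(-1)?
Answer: -92*sqrt(3)/5 ≈ -31.870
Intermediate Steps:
k = 0
S = -2*sqrt(3)/5 (S = -sqrt(12 + 0)/5 = -2*sqrt(3)/5 ≈ -0.69282)
(8 + 38)*S = (8 + 38)*(-2*sqrt(3)/5) = 46*(-2*sqrt(3)/5) = -92*sqrt(3)/5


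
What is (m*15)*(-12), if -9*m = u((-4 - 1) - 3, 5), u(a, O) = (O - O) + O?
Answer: 100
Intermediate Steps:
u(a, O) = O (u(a, O) = 0 + O = O)
m = -5/9 (m = -⅑*5 = -5/9 ≈ -0.55556)
(m*15)*(-12) = -5/9*15*(-12) = -25/3*(-12) = 100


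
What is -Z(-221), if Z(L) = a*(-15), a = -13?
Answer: -195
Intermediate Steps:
Z(L) = 195 (Z(L) = -13*(-15) = 195)
-Z(-221) = -1*195 = -195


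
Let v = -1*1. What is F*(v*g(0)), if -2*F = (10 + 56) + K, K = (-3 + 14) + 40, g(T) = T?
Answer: 0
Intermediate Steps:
v = -1
K = 51 (K = 11 + 40 = 51)
F = -117/2 (F = -((10 + 56) + 51)/2 = -(66 + 51)/2 = -½*117 = -117/2 ≈ -58.500)
F*(v*g(0)) = -(-117)*0/2 = -117/2*0 = 0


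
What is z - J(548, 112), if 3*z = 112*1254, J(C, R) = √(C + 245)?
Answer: 46816 - √793 ≈ 46788.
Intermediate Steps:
J(C, R) = √(245 + C)
z = 46816 (z = (112*1254)/3 = (⅓)*140448 = 46816)
z - J(548, 112) = 46816 - √(245 + 548) = 46816 - √793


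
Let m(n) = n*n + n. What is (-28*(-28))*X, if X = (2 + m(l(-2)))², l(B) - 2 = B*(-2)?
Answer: 1517824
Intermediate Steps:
l(B) = 2 - 2*B (l(B) = 2 + B*(-2) = 2 - 2*B)
m(n) = n + n² (m(n) = n² + n = n + n²)
X = 1936 (X = (2 + (2 - 2*(-2))*(1 + (2 - 2*(-2))))² = (2 + (2 + 4)*(1 + (2 + 4)))² = (2 + 6*(1 + 6))² = (2 + 6*7)² = (2 + 42)² = 44² = 1936)
(-28*(-28))*X = -28*(-28)*1936 = 784*1936 = 1517824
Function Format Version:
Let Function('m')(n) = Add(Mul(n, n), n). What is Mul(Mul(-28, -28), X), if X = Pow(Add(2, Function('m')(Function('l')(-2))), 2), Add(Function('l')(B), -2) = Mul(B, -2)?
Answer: 1517824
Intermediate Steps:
Function('l')(B) = Add(2, Mul(-2, B)) (Function('l')(B) = Add(2, Mul(B, -2)) = Add(2, Mul(-2, B)))
Function('m')(n) = Add(n, Pow(n, 2)) (Function('m')(n) = Add(Pow(n, 2), n) = Add(n, Pow(n, 2)))
X = 1936 (X = Pow(Add(2, Mul(Add(2, Mul(-2, -2)), Add(1, Add(2, Mul(-2, -2))))), 2) = Pow(Add(2, Mul(Add(2, 4), Add(1, Add(2, 4)))), 2) = Pow(Add(2, Mul(6, Add(1, 6))), 2) = Pow(Add(2, Mul(6, 7)), 2) = Pow(Add(2, 42), 2) = Pow(44, 2) = 1936)
Mul(Mul(-28, -28), X) = Mul(Mul(-28, -28), 1936) = Mul(784, 1936) = 1517824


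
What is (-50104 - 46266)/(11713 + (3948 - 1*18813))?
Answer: 48185/1576 ≈ 30.574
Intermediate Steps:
(-50104 - 46266)/(11713 + (3948 - 1*18813)) = -96370/(11713 + (3948 - 18813)) = -96370/(11713 - 14865) = -96370/(-3152) = -96370*(-1/3152) = 48185/1576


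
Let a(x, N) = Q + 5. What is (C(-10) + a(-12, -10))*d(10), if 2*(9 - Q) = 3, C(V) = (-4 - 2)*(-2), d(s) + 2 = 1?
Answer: -49/2 ≈ -24.500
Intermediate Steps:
d(s) = -1 (d(s) = -2 + 1 = -1)
C(V) = 12 (C(V) = -6*(-2) = 12)
Q = 15/2 (Q = 9 - 1/2*3 = 9 - 3/2 = 15/2 ≈ 7.5000)
a(x, N) = 25/2 (a(x, N) = 15/2 + 5 = 25/2)
(C(-10) + a(-12, -10))*d(10) = (12 + 25/2)*(-1) = (49/2)*(-1) = -49/2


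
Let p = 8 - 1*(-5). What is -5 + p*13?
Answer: 164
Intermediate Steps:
p = 13 (p = 8 + 5 = 13)
-5 + p*13 = -5 + 13*13 = -5 + 169 = 164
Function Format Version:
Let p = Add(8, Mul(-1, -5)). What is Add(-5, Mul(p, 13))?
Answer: 164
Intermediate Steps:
p = 13 (p = Add(8, 5) = 13)
Add(-5, Mul(p, 13)) = Add(-5, Mul(13, 13)) = Add(-5, 169) = 164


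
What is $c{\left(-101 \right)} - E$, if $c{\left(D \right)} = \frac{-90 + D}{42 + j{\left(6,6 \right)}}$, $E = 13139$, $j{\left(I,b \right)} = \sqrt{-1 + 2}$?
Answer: $- \frac{565168}{43} \approx -13143.0$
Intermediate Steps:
$j{\left(I,b \right)} = 1$ ($j{\left(I,b \right)} = \sqrt{1} = 1$)
$c{\left(D \right)} = - \frac{90}{43} + \frac{D}{43}$ ($c{\left(D \right)} = \frac{-90 + D}{42 + 1} = \frac{-90 + D}{43} = \left(-90 + D\right) \frac{1}{43} = - \frac{90}{43} + \frac{D}{43}$)
$c{\left(-101 \right)} - E = \left(- \frac{90}{43} + \frac{1}{43} \left(-101\right)\right) - 13139 = \left(- \frac{90}{43} - \frac{101}{43}\right) - 13139 = - \frac{191}{43} - 13139 = - \frac{565168}{43}$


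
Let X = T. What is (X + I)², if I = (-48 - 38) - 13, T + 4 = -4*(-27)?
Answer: 25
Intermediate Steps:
T = 104 (T = -4 - 4*(-27) = -4 + 108 = 104)
X = 104
I = -99 (I = -86 - 13 = -99)
(X + I)² = (104 - 99)² = 5² = 25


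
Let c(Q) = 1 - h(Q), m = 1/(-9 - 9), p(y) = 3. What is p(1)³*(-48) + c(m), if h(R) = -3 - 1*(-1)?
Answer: -1293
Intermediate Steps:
h(R) = -2 (h(R) = -3 + 1 = -2)
m = -1/18 (m = 1/(-18) = -1/18 ≈ -0.055556)
c(Q) = 3 (c(Q) = 1 - 1*(-2) = 1 + 2 = 3)
p(1)³*(-48) + c(m) = 3³*(-48) + 3 = 27*(-48) + 3 = -1296 + 3 = -1293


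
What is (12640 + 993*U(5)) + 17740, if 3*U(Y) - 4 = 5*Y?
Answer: 39979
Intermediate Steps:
U(Y) = 4/3 + 5*Y/3 (U(Y) = 4/3 + (5*Y)/3 = 4/3 + 5*Y/3)
(12640 + 993*U(5)) + 17740 = (12640 + 993*(4/3 + (5/3)*5)) + 17740 = (12640 + 993*(4/3 + 25/3)) + 17740 = (12640 + 993*(29/3)) + 17740 = (12640 + 9599) + 17740 = 22239 + 17740 = 39979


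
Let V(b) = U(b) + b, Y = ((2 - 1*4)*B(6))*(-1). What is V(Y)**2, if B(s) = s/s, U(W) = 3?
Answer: 25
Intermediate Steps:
B(s) = 1
Y = 2 (Y = ((2 - 1*4)*1)*(-1) = ((2 - 4)*1)*(-1) = -2*1*(-1) = -2*(-1) = 2)
V(b) = 3 + b
V(Y)**2 = (3 + 2)**2 = 5**2 = 25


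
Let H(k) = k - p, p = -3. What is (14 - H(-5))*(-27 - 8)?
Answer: -560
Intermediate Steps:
H(k) = 3 + k (H(k) = k - 1*(-3) = k + 3 = 3 + k)
(14 - H(-5))*(-27 - 8) = (14 - (3 - 5))*(-27 - 8) = (14 - 1*(-2))*(-35) = (14 + 2)*(-35) = 16*(-35) = -560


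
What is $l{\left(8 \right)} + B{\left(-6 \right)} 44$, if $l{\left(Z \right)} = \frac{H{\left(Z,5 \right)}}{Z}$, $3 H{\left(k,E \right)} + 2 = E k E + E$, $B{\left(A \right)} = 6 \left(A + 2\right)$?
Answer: $- \frac{25141}{24} \approx -1047.5$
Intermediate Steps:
$B{\left(A \right)} = 12 + 6 A$ ($B{\left(A \right)} = 6 \left(2 + A\right) = 12 + 6 A$)
$H{\left(k,E \right)} = - \frac{2}{3} + \frac{E}{3} + \frac{k E^{2}}{3}$ ($H{\left(k,E \right)} = - \frac{2}{3} + \frac{E k E + E}{3} = - \frac{2}{3} + \frac{k E^{2} + E}{3} = - \frac{2}{3} + \frac{E + k E^{2}}{3} = - \frac{2}{3} + \left(\frac{E}{3} + \frac{k E^{2}}{3}\right) = - \frac{2}{3} + \frac{E}{3} + \frac{k E^{2}}{3}$)
$l{\left(Z \right)} = \frac{1 + \frac{25 Z}{3}}{Z}$ ($l{\left(Z \right)} = \frac{- \frac{2}{3} + \frac{1}{3} \cdot 5 + \frac{Z 5^{2}}{3}}{Z} = \frac{- \frac{2}{3} + \frac{5}{3} + \frac{1}{3} Z 25}{Z} = \frac{- \frac{2}{3} + \frac{5}{3} + \frac{25 Z}{3}}{Z} = \frac{1 + \frac{25 Z}{3}}{Z}$)
$l{\left(8 \right)} + B{\left(-6 \right)} 44 = \left(\frac{25}{3} + \frac{1}{8}\right) + \left(12 + 6 \left(-6\right)\right) 44 = \left(\frac{25}{3} + \frac{1}{8}\right) + \left(12 - 36\right) 44 = \frac{203}{24} - 1056 = - \frac{25141}{24}$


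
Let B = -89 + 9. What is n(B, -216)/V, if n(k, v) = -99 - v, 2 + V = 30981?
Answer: 9/2383 ≈ 0.0037768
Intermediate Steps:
V = 30979 (V = -2 + 30981 = 30979)
B = -80
n(B, -216)/V = (-99 - 1*(-216))/30979 = (-99 + 216)*(1/30979) = 117*(1/30979) = 9/2383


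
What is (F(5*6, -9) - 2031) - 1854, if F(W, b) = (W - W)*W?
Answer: -3885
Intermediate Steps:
F(W, b) = 0 (F(W, b) = 0*W = 0)
(F(5*6, -9) - 2031) - 1854 = (0 - 2031) - 1854 = -2031 - 1854 = -3885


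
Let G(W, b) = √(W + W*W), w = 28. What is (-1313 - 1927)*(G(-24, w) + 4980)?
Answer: -16135200 - 6480*√138 ≈ -1.6211e+7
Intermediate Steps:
G(W, b) = √(W + W²)
(-1313 - 1927)*(G(-24, w) + 4980) = (-1313 - 1927)*(√(-24*(1 - 24)) + 4980) = -3240*(√(-24*(-23)) + 4980) = -3240*(√552 + 4980) = -3240*(2*√138 + 4980) = -3240*(4980 + 2*√138) = -16135200 - 6480*√138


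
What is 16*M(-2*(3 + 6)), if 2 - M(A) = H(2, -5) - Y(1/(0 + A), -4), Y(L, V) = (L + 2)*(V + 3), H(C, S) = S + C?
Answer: 440/9 ≈ 48.889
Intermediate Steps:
H(C, S) = C + S
Y(L, V) = (2 + L)*(3 + V)
M(A) = 3 - 1/A (M(A) = 2 - ((2 - 5) - (6 + 2*(-4) + 3/(0 + A) - 4/(0 + A))) = 2 - (-3 - (6 - 8 + 3/A - 4/A)) = 2 - (-3 - (-2 - 1/A)) = 2 - (-3 + (2 + 1/A)) = 2 - (-1 + 1/A) = 2 + (1 - 1/A) = 3 - 1/A)
16*M(-2*(3 + 6)) = 16*(3 - 1/((-2*(3 + 6)))) = 16*(3 - 1/((-2*9))) = 16*(3 - 1/(-18)) = 16*(3 - 1*(-1/18)) = 16*(3 + 1/18) = 16*(55/18) = 440/9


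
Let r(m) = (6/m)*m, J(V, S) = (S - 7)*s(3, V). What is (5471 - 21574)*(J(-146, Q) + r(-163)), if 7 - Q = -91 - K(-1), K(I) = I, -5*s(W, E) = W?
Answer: 772944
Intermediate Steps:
s(W, E) = -W/5
Q = 97 (Q = 7 - (-91 - 1*(-1)) = 7 - (-91 + 1) = 7 - 1*(-90) = 7 + 90 = 97)
J(V, S) = 21/5 - 3*S/5 (J(V, S) = (S - 7)*(-⅕*3) = (-7 + S)*(-⅗) = 21/5 - 3*S/5)
r(m) = 6
(5471 - 21574)*(J(-146, Q) + r(-163)) = (5471 - 21574)*((21/5 - ⅗*97) + 6) = -16103*((21/5 - 291/5) + 6) = -16103*(-54 + 6) = -16103*(-48) = 772944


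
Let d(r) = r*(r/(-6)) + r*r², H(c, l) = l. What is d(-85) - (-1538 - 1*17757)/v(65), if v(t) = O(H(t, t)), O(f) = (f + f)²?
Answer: -6239426173/10140 ≈ -6.1533e+5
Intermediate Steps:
O(f) = 4*f² (O(f) = (2*f)² = 4*f²)
v(t) = 4*t²
d(r) = r³ - r²/6 (d(r) = r*(r*(-⅙)) + r³ = r*(-r/6) + r³ = -r²/6 + r³ = r³ - r²/6)
d(-85) - (-1538 - 1*17757)/v(65) = (-85)²*(-⅙ - 85) - (-1538 - 1*17757)/(4*65²) = 7225*(-511/6) - (-1538 - 17757)/(4*4225) = -3691975/6 - (-19295)/16900 = -3691975/6 - 1*(-3859/3380) = -3691975/6 + 3859/3380 = -6239426173/10140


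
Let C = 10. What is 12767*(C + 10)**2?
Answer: 5106800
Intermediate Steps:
12767*(C + 10)**2 = 12767*(10 + 10)**2 = 12767*20**2 = 12767*400 = 5106800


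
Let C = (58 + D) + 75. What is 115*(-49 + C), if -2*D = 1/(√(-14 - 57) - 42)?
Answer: 3545703/367 + 23*I*√71/734 ≈ 9661.3 + 0.26403*I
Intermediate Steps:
D = -1/(2*(-42 + I*√71)) (D = -1/(2*(√(-14 - 57) - 42)) = -1/(2*(√(-71) - 42)) = -1/(2*(I*√71 - 42)) = -1/(2*(-42 + I*√71)) ≈ 0.011444 + 0.002296*I)
C = 244076/1835 + I*√71/3670 (C = (58 + (21/1835 + I*√71/3670)) + 75 = (106451/1835 + I*√71/3670) + 75 = 244076/1835 + I*√71/3670 ≈ 133.01 + 0.002296*I)
115*(-49 + C) = 115*(-49 + (244076/1835 + I*√71/3670)) = 115*(154161/1835 + I*√71/3670) = 3545703/367 + 23*I*√71/734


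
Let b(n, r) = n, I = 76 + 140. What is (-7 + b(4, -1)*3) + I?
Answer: 221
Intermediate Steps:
I = 216
(-7 + b(4, -1)*3) + I = (-7 + 4*3) + 216 = (-7 + 12) + 216 = 5 + 216 = 221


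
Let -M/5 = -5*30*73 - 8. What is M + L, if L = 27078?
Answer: 81868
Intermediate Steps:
M = 54790 (M = -5*(-5*30*73 - 8) = -5*(-150*73 - 8) = -5*(-10950 - 8) = -5*(-10958) = 54790)
M + L = 54790 + 27078 = 81868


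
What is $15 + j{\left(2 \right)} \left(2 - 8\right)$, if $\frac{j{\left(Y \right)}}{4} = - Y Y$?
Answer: $111$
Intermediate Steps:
$j{\left(Y \right)} = - 4 Y^{2}$ ($j{\left(Y \right)} = 4 - Y Y = 4 \left(- Y^{2}\right) = - 4 Y^{2}$)
$15 + j{\left(2 \right)} \left(2 - 8\right) = 15 + - 4 \cdot 2^{2} \left(2 - 8\right) = 15 + \left(-4\right) 4 \left(2 - 8\right) = 15 - -96 = 15 + 96 = 111$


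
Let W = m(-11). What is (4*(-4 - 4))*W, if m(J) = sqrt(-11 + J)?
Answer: -32*I*sqrt(22) ≈ -150.09*I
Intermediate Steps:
W = I*sqrt(22) (W = sqrt(-11 - 11) = sqrt(-22) = I*sqrt(22) ≈ 4.6904*I)
(4*(-4 - 4))*W = (4*(-4 - 4))*(I*sqrt(22)) = (4*(-8))*(I*sqrt(22)) = -32*I*sqrt(22)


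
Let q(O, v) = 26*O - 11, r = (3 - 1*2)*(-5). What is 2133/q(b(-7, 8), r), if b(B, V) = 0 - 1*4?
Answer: -2133/115 ≈ -18.548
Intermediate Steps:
b(B, V) = -4 (b(B, V) = 0 - 4 = -4)
r = -5 (r = (3 - 2)*(-5) = 1*(-5) = -5)
q(O, v) = -11 + 26*O
2133/q(b(-7, 8), r) = 2133/(-11 + 26*(-4)) = 2133/(-11 - 104) = 2133/(-115) = 2133*(-1/115) = -2133/115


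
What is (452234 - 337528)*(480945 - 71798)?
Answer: 46931615782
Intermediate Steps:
(452234 - 337528)*(480945 - 71798) = 114706*409147 = 46931615782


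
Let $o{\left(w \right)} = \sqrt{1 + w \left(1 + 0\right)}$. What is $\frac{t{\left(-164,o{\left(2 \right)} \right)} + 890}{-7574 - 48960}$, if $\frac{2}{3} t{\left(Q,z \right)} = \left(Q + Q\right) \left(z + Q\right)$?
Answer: $- \frac{40789}{28267} + \frac{246 \sqrt{3}}{28267} \approx -1.4279$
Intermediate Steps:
$o{\left(w \right)} = \sqrt{1 + w}$ ($o{\left(w \right)} = \sqrt{1 + w 1} = \sqrt{1 + w}$)
$t{\left(Q,z \right)} = 3 Q \left(Q + z\right)$ ($t{\left(Q,z \right)} = \frac{3 \left(Q + Q\right) \left(z + Q\right)}{2} = \frac{3 \cdot 2 Q \left(Q + z\right)}{2} = 3 Q \left(Q + z\right)$)
$\frac{t{\left(-164,o{\left(2 \right)} \right)} + 890}{-7574 - 48960} = \frac{3 \left(-164\right) \left(-164 + \sqrt{1 + 2}\right) + 890}{-7574 - 48960} = \frac{3 \left(-164\right) \left(-164 + \sqrt{3}\right) + 890}{-56534} = \left(\left(80688 - 492 \sqrt{3}\right) + 890\right) \left(- \frac{1}{56534}\right) = \left(81578 - 492 \sqrt{3}\right) \left(- \frac{1}{56534}\right) = - \frac{40789}{28267} + \frac{246 \sqrt{3}}{28267}$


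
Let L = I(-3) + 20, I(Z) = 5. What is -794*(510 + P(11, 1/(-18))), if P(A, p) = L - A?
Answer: -416056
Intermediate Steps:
L = 25 (L = 5 + 20 = 25)
P(A, p) = 25 - A
-794*(510 + P(11, 1/(-18))) = -794*(510 + (25 - 1*11)) = -794*(510 + (25 - 11)) = -794*(510 + 14) = -794*524 = -416056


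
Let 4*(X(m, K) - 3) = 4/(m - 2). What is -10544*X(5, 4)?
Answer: -105440/3 ≈ -35147.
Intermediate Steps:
X(m, K) = 3 + 1/(-2 + m) (X(m, K) = 3 + (4/(m - 2))/4 = 3 + (4/(-2 + m))/4 = 3 + 1/(-2 + m))
-10544*X(5, 4) = -10544*(-5 + 3*5)/(-2 + 5) = -10544*(-5 + 15)/3 = -10544*10/3 = -105440/3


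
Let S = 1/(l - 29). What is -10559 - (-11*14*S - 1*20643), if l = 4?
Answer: 251946/25 ≈ 10078.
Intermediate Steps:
S = -1/25 (S = 1/(4 - 29) = 1/(-25) = -1/25 ≈ -0.040000)
-10559 - (-11*14*S - 1*20643) = -10559 - (-11*14*(-1)/25 - 1*20643) = -10559 - (-154*(-1)/25 - 20643) = -10559 - (-1*(-154/25) - 20643) = -10559 - (154/25 - 20643) = -10559 - 1*(-515921/25) = -10559 + 515921/25 = 251946/25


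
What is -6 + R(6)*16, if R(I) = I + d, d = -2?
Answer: 58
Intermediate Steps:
R(I) = -2 + I (R(I) = I - 2 = -2 + I)
-6 + R(6)*16 = -6 + (-2 + 6)*16 = -6 + 4*16 = -6 + 64 = 58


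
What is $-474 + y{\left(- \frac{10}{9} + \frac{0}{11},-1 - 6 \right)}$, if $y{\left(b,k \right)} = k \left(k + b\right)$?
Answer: $- \frac{3755}{9} \approx -417.22$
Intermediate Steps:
$y{\left(b,k \right)} = k \left(b + k\right)$
$-474 + y{\left(- \frac{10}{9} + \frac{0}{11},-1 - 6 \right)} = -474 + \left(-1 - 6\right) \left(\left(- \frac{10}{9} + \frac{0}{11}\right) - 7\right) = -474 + \left(-1 - 6\right) \left(\left(\left(-10\right) \frac{1}{9} + 0 \cdot \frac{1}{11}\right) - 7\right) = -474 - 7 \left(\left(- \frac{10}{9} + 0\right) - 7\right) = -474 - 7 \left(- \frac{10}{9} - 7\right) = -474 - - \frac{511}{9} = -474 + \frac{511}{9} = - \frac{3755}{9}$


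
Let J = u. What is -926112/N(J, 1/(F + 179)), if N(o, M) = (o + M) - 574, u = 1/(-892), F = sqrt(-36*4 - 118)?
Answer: 13662954615533790336/8468171836954183 - 736873978368*I*sqrt(262)/8468171836954183 ≈ 1613.4 - 0.0014085*I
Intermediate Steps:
F = I*sqrt(262) (F = sqrt(-144 - 118) = sqrt(-262) = I*sqrt(262) ≈ 16.186*I)
u = -1/892 ≈ -0.0011211
J = -1/892 ≈ -0.0011211
N(o, M) = -574 + M + o (N(o, M) = (M + o) - 574 = -574 + M + o)
-926112/N(J, 1/(F + 179)) = -926112/(-574 + 1/(I*sqrt(262) + 179) - 1/892) = -926112/(-574 + 1/(179 + I*sqrt(262)) - 1/892) = -926112/(-512009/892 + 1/(179 + I*sqrt(262)))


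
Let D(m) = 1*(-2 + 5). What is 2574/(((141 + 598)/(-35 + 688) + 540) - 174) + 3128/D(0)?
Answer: 754939802/719211 ≈ 1049.7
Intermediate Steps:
D(m) = 3 (D(m) = 1*3 = 3)
2574/(((141 + 598)/(-35 + 688) + 540) - 174) + 3128/D(0) = 2574/(((141 + 598)/(-35 + 688) + 540) - 174) + 3128/3 = 2574/((739/653 + 540) - 174) + 3128*(1/3) = 2574/((739*(1/653) + 540) - 174) + 3128/3 = 2574/((739/653 + 540) - 174) + 3128/3 = 2574/(353359/653 - 174) + 3128/3 = 2574/(239737/653) + 3128/3 = 2574*(653/239737) + 3128/3 = 1680822/239737 + 3128/3 = 754939802/719211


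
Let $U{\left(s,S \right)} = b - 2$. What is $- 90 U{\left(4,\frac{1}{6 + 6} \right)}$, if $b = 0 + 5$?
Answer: $-270$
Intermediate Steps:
$b = 5$
$U{\left(s,S \right)} = 3$ ($U{\left(s,S \right)} = 5 - 2 = 3$)
$- 90 U{\left(4,\frac{1}{6 + 6} \right)} = \left(-90\right) 3 = -270$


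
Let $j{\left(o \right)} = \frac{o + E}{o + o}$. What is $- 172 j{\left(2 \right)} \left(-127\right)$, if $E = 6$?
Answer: $43688$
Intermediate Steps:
$j{\left(o \right)} = \frac{6 + o}{2 o}$ ($j{\left(o \right)} = \frac{o + 6}{o + o} = \frac{6 + o}{2 o}$)
$- 172 j{\left(2 \right)} \left(-127\right) = - 172 \frac{6 + 2}{2 \cdot 2} \left(-127\right) = - 172 \cdot \frac{1}{2} \cdot \frac{1}{2} \cdot 8 \left(-127\right) = \left(-172\right) 2 \left(-127\right) = \left(-344\right) \left(-127\right) = 43688$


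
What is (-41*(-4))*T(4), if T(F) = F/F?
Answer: 164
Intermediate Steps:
T(F) = 1
(-41*(-4))*T(4) = -41*(-4)*1 = 164*1 = 164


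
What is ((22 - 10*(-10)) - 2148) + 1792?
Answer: -234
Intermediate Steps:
((22 - 10*(-10)) - 2148) + 1792 = ((22 + 100) - 2148) + 1792 = (122 - 2148) + 1792 = -2026 + 1792 = -234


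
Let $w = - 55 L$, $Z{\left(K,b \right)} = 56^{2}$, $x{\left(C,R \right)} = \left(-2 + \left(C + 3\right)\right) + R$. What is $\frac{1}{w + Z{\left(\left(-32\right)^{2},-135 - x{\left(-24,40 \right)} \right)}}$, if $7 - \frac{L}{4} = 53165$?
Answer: $\frac{1}{11697896} \approx 8.5485 \cdot 10^{-8}$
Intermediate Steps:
$L = -212632$ ($L = 28 - 212660 = -212632$)
$x{\left(C,R \right)} = 1 + C + R$ ($x{\left(C,R \right)} = \left(-2 + \left(3 + C\right)\right) + R = \left(1 + C\right) + R = 1 + C + R$)
$Z{\left(K,b \right)} = 3136$
$w = 11694760$ ($w = \left(-55\right) \left(-212632\right) = 11694760$)
$\frac{1}{w + Z{\left(\left(-32\right)^{2},-135 - x{\left(-24,40 \right)} \right)}} = \frac{1}{11694760 + 3136} = \frac{1}{11697896}$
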